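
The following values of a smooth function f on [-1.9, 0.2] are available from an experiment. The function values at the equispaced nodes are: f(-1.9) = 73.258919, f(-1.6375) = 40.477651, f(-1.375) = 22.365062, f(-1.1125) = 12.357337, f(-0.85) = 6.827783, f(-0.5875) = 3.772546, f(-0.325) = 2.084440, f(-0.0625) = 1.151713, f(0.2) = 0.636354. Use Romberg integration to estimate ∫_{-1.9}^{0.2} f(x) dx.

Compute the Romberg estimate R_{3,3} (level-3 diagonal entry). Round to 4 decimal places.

R_{0,0} (trapezoid, 1 panel, h=2.1000): 77.590037
R_{1,0} (trapezoid, 2 panels, h=1.0500): 45.964190
R_{2,0} (trapezoid, 4 panels, h=0.5250): 35.818084
R_{3,0} (trapezoid, 8 panels, h=0.2625): 33.070844
R_{1,1} = 45.964190 + (45.964190 − 77.590037)/3 = 35.422241
R_{2,1} = 35.818084 + (35.818084 − 45.964190)/3 = 32.436049
R_{3,1} = 33.070844 + (33.070844 − 35.818084)/3 = 32.155097
R_{2,2} = 32.436049 + (32.436049 − 35.422241)/15 = 32.236970
R_{3,2} = 32.155097 + (32.155097 − 32.436049)/15 = 32.136367
R_{3,3} = 32.136367 + (32.136367 − 32.236970)/63 = 32.134770

32.1348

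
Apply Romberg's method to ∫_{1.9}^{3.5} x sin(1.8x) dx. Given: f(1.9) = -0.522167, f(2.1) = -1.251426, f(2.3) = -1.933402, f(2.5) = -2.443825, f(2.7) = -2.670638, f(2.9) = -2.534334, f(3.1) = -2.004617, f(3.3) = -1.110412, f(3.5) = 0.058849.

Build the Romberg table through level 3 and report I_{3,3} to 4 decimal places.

-2.8691

I_{0,0} (trapezoid, 1 panel, h=1.6000): -0.370654
I_{1,0} (trapezoid, 2 panels, h=0.8000): -2.321838
I_{2,0} (trapezoid, 4 panels, h=0.4000): -2.736126
I_{3,0} (trapezoid, 8 panels, h=0.2000): -2.836063
I_{1,1} = -2.321838 + (-2.321838 − (-0.370654))/3 = -2.972233
I_{2,1} = -2.736126 + (-2.736126 − (-2.321838))/3 = -2.874222
I_{3,1} = -2.836063 + (-2.836063 − (-2.736126))/3 = -2.869375
I_{2,2} = -2.874222 + (-2.874222 − (-2.972233))/15 = -2.867688
I_{3,2} = -2.869375 + (-2.869375 − (-2.874222))/15 = -2.869052
I_{3,3} = -2.869052 + (-2.869052 − (-2.867688))/63 = -2.869074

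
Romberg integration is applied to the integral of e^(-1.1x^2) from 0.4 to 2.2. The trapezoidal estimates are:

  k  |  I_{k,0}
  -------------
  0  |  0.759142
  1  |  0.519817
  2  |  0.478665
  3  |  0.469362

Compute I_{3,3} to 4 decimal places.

Richardson extrapolation on the trapezoidal column (denominator 4−1=3):
I_{1,1} = (4·0.519817 − 0.759142) / 3 = 0.440042
I_{2,1} = 0.478665 + (0.478665 − 0.519817)/3 = 0.464948
I_{3,1} = 0.469362 + (0.469362 − 0.478665)/3 = 0.466261
I_{2,2} = 0.464948 + (0.464948 − 0.440042)/15 = 0.466608
I_{3,2} = 0.466261 + (0.466261 − 0.464948)/15 = 0.466349
I_{3,3} = 0.466349 + (0.466349 − 0.466608)/63 = 0.466345

0.4663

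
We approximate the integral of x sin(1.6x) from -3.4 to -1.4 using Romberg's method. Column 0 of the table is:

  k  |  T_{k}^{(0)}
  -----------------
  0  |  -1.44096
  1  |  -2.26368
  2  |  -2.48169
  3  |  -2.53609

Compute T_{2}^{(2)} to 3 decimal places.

-2.555

T_{1}^{(1)} = (4·(-2.26368) − (-1.44096)) / 3 = -2.53792
T_{2}^{(1)} = (4·(-2.48169) − (-2.26368)) / 3 = -2.55436
T_{2}^{(2)} = (16·(-2.55436) − (-2.53792)) / 15 = -2.55546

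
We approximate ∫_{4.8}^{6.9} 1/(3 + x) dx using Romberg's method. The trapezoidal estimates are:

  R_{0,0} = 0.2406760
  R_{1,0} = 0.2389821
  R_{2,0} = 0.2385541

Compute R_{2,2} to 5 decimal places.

0.23841

Richardson extrapolation on the trapezoidal column (denominator 4−1=3):
R_{1,1} = (4·0.2389821 − 0.2406760) / 3 = 0.2384175
R_{2,1} = 0.2385541 + (0.2385541 − 0.2389821)/3 = 0.2384114
R_{2,2} = 0.2384114 + (0.2384114 − 0.2384175)/15 = 0.2384110
(Column j=1 coincides with Simpson's rule on the same nodes.)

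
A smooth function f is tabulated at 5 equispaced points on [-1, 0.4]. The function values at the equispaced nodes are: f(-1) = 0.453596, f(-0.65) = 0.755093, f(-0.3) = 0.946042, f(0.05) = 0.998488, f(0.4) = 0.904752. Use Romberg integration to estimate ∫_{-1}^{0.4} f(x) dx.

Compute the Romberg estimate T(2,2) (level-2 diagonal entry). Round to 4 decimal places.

1.1974

T(0,0) (trapezoid, 1 panel, h=1.4000): 0.950844
T(1,0) (trapezoid, 2 panels, h=0.7000): 1.137651
T(2,0) (trapezoid, 4 panels, h=0.3500): 1.182579
T(1,1) = 1.137651 + (1.137651 − 0.950844)/3 = 1.199920
T(2,1) = 1.182579 + (1.182579 − 1.137651)/3 = 1.197555
T(2,2) = 1.197555 + (1.197555 − 1.199920)/15 = 1.197397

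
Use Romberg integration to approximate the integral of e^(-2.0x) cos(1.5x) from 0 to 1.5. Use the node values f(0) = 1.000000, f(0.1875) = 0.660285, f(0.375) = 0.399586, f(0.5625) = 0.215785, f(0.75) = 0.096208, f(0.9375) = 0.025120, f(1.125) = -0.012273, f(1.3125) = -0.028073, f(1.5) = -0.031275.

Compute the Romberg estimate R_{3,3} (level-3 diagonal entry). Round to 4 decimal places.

R_{0,0} (trapezoid, 1 panel, h=1.5000): 0.726544
R_{1,0} (trapezoid, 2 panels, h=0.7500): 0.435428
R_{2,0} (trapezoid, 4 panels, h=0.3750): 0.362956
R_{3,0} (trapezoid, 8 panels, h=0.1875): 0.345188
R_{1,1} = 0.435428 + (0.435428 − 0.726544)/3 = 0.338389
R_{2,1} = 0.362956 + (0.362956 − 0.435428)/3 = 0.338799
R_{3,1} = 0.345188 + (0.345188 − 0.362956)/3 = 0.339265
R_{2,2} = 0.338799 + (0.338799 − 0.338389)/15 = 0.338826
R_{3,2} = 0.339265 + (0.339265 − 0.338799)/15 = 0.339296
R_{3,3} = 0.339296 + (0.339296 − 0.338826)/63 = 0.339303

0.3393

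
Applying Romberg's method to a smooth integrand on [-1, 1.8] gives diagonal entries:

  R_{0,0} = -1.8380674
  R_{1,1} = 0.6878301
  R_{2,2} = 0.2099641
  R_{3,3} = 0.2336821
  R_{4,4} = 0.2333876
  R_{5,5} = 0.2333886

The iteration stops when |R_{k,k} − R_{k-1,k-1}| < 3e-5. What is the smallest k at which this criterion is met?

|R_{1,1} − R_{0,0}| = 2.5258975 ≥ 3e-5
|R_{2,2} − R_{1,1}| = 0.4778660 ≥ 3e-5
|R_{3,3} − R_{2,2}| = 0.0237180 ≥ 3e-5
|R_{4,4} − R_{3,3}| = 0.0002945 ≥ 3e-5
|R_{5,5} − R_{4,4}| = 0.0000010 < 3e-5

k = 5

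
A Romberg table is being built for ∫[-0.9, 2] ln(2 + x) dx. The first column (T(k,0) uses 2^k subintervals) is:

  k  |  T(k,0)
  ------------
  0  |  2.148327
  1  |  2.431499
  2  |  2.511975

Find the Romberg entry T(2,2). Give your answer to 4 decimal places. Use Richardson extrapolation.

2.5397

T(1,1) = (4·2.431499 − 2.148327) / 3 = 2.525890
T(2,1) = (4·2.511975 − 2.431499) / 3 = 2.538800
T(2,2) = 2.538800 + (2.538800 − 2.525890)/15 = 2.539661
(Column j=1 coincides with Simpson's rule on the same nodes.)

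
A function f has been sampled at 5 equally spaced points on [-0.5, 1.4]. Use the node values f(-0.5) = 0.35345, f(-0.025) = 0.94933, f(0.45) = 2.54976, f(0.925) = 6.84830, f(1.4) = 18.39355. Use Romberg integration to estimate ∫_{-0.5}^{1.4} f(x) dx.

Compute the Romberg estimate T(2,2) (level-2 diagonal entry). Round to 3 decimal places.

8.684

T(0,0) (trapezoid, 1 panel, h=1.9000): 17.80965
T(1,0) (trapezoid, 2 panels, h=0.9500): 11.32710
T(2,0) (trapezoid, 4 panels, h=0.4750): 9.36742
T(1,1) = 11.32710 + (11.32710 − 17.80965)/3 = 9.16625
T(2,1) = 9.36742 + (9.36742 − 11.32710)/3 = 8.71419
T(2,2) = 8.71419 + (8.71419 − 9.16625)/15 = 8.68405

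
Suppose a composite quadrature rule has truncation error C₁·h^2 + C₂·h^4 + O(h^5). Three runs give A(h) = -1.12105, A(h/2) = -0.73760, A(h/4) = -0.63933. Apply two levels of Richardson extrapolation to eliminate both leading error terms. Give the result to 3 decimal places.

-0.606

First eliminate the h^2 term (factor 2^2 = 4):
  B₁ = (4·(-0.73760) − (-1.12105))/3 = -0.60978
  B₂ = (4·(-0.63933) − (-0.73760))/3 = -0.60657
Then eliminate the h^4 term (factor 2^4 = 16):
  (16·(-0.60657) − (-0.60978))/15 = -0.60636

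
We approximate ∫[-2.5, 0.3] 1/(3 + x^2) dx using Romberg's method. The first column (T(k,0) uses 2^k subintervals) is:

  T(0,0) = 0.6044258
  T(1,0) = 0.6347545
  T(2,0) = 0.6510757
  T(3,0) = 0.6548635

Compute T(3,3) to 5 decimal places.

0.65608

T(1,1) = (4·0.6347545 − 0.6044258) / 3 = 0.6448641
T(2,1) = (4·0.6510757 − 0.6347545) / 3 = 0.6565161
T(3,1) = 0.6548635 + (0.6548635 − 0.6510757)/3 = 0.6561261
T(2,2) = (16·0.6565161 − 0.6448641) / 15 = 0.6572929
T(3,2) = (16·0.6561261 − 0.6565161) / 15 = 0.6561001
T(3,3) = 0.6561001 + (0.6561001 − 0.6572929)/63 = 0.6560812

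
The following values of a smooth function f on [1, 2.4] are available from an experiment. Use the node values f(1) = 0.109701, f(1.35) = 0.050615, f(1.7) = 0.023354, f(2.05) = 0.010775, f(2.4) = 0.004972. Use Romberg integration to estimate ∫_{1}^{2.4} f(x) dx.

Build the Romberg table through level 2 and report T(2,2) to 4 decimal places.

0.0474

T(0,0) (trapezoid, 1 panel, h=1.4000): 0.080271
T(1,0) (trapezoid, 2 panels, h=0.7000): 0.056483
T(2,0) (trapezoid, 4 panels, h=0.3500): 0.049728
T(1,1) = 0.056483 + (0.056483 − 0.080271)/3 = 0.048554
T(2,1) = 0.049728 + (0.049728 − 0.056483)/3 = 0.047476
T(2,2) = 0.047476 + (0.047476 − 0.048554)/15 = 0.047404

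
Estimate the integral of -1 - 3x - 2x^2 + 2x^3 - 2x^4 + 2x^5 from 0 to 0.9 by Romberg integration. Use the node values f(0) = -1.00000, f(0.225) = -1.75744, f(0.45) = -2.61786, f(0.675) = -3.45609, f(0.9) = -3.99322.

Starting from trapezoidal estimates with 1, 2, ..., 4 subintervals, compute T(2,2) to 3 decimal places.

-2.332

T(0,0) (trapezoid, 1 panel, h=0.9000): -2.24695
T(1,0) (trapezoid, 2 panels, h=0.4500): -2.30151
T(2,0) (trapezoid, 4 panels, h=0.2250): -2.32380
T(1,1) = -2.30151 + (-2.30151 − (-2.24695))/3 = -2.31970
T(2,1) = -2.32380 + (-2.32380 − (-2.30151))/3 = -2.33123
T(2,2) = -2.33123 + (-2.33123 − (-2.31970))/15 = -2.33200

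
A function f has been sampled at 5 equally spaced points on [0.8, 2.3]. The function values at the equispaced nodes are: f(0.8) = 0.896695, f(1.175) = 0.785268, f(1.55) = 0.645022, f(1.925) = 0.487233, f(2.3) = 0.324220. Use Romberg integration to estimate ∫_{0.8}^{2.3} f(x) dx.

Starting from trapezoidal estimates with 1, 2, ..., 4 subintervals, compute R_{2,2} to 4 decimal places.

R_{0,0} (trapezoid, 1 panel, h=1.5000): 0.915686
R_{1,0} (trapezoid, 2 panels, h=0.7500): 0.941610
R_{2,0} (trapezoid, 4 panels, h=0.3750): 0.947993
R_{1,1} = 0.941610 + (0.941610 − 0.915686)/3 = 0.950251
R_{2,1} = 0.947993 + (0.947993 − 0.941610)/3 = 0.950121
R_{2,2} = 0.950121 + (0.950121 − 0.950251)/15 = 0.950112

0.9501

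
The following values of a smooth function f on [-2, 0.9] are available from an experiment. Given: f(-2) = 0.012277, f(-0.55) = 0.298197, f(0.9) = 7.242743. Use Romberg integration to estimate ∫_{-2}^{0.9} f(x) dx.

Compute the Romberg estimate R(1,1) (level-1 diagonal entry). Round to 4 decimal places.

R(0,0) (trapezoid, 1 panel, h=2.9000): 10.519779
R(1,0) (trapezoid, 2 panels, h=1.4500): 5.692275
R(1,1) = 5.692275 + (5.692275 − 10.519779)/3 = 4.083107

4.0831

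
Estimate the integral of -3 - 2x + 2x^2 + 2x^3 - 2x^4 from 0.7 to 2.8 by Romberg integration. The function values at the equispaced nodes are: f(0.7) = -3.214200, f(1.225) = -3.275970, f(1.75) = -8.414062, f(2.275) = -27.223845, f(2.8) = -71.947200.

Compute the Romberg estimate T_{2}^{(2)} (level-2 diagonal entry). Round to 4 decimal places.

T_{0}^{(0)} (trapezoid, 1 panel, h=2.1000): -78.919470
T_{1}^{(0)} (trapezoid, 2 panels, h=1.0500): -48.294500
T_{2}^{(0)} (trapezoid, 4 panels, h=0.5250): -40.159653
T_{1}^{(1)} = -48.294500 + (-48.294500 − (-78.919470))/3 = -38.086177
T_{2}^{(1)} = -40.159653 + (-40.159653 − (-48.294500))/3 = -37.448037
T_{2}^{(2)} = -37.448037 + (-37.448037 − (-38.086177))/15 = -37.405494

-37.4055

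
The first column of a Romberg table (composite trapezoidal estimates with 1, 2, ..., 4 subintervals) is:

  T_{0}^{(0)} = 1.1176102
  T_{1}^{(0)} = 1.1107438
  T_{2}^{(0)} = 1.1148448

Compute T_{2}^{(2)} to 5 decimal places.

Richardson extrapolation on the trapezoidal column (denominator 4−1=3):
T_{1}^{(1)} = (4·1.1107438 − 1.1176102) / 3 = 1.1084550
T_{2}^{(1)} = (4·1.1148448 − 1.1107438) / 3 = 1.1162118
T_{2}^{(2)} = (16·1.1162118 − 1.1084550) / 15 = 1.1167289

1.11673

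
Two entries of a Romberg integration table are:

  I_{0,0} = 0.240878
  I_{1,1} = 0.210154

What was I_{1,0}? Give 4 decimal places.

From I_{1,1} = (4·I_{1,0} − I_{0,0})/3, solve for I_{1,0}:
4·I_{1,0} = 3·0.210154 + 0.240878 = 0.871340
I_{1,0} = 0.217835

0.2178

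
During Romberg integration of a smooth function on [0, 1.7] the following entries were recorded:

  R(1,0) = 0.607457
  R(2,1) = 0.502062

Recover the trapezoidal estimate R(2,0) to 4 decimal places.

From R(2,1) = (4·R(2,0) − R(1,0))/3, solve for R(2,0):
4·R(2,0) = 3·0.502062 + 0.607457 = 2.113643
R(2,0) = 0.528411

0.5284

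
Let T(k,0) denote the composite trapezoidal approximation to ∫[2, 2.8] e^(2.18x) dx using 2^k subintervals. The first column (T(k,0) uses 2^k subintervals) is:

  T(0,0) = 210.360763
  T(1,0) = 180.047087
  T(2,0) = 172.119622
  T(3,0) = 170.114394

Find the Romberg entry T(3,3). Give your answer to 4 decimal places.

169.4439

T(1,1) = 180.047087 + (180.047087 − 210.360763)/3 = 169.942528
T(2,1) = 172.119622 + (172.119622 − 180.047087)/3 = 169.477134
T(3,1) = (4·170.114394 − 172.119622) / 3 = 169.445985
T(2,2) = (16·169.477134 − 169.942528) / 15 = 169.446108
T(3,2) = (16·169.445985 − 169.477134) / 15 = 169.443908
T(3,3) = (64·169.443908 − 169.446108) / 63 = 169.443873
(Column j=1 coincides with Simpson's rule on the same nodes.)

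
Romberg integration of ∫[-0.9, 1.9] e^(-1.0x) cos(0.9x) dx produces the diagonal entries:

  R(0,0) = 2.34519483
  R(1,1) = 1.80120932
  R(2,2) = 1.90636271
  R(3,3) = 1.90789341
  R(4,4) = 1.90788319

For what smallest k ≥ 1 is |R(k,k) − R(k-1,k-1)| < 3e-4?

k = 4

|R(1,1) − R(0,0)| = 0.54398551 ≥ 3e-4
|R(2,2) − R(1,1)| = 0.10515339 ≥ 3e-4
|R(3,3) − R(2,2)| = 0.00153070 ≥ 3e-4
|R(4,4) − R(3,3)| = 0.00001022 < 3e-4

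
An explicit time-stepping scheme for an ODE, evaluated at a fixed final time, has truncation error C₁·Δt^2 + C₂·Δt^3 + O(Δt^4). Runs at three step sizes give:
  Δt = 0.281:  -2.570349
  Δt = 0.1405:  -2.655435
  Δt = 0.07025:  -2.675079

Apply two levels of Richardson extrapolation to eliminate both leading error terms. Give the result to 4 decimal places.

-2.6813

First eliminate the Δt^2 term (factor 2^2 = 4):
  B₁ = (4·(-2.655435) − (-2.570349))/3 = -2.683797
  B₂ = (4·(-2.675079) − (-2.655435))/3 = -2.681627
Then eliminate the Δt^3 term (factor 2^3 = 8):
  (8·(-2.681627) − (-2.683797))/7 = -2.681317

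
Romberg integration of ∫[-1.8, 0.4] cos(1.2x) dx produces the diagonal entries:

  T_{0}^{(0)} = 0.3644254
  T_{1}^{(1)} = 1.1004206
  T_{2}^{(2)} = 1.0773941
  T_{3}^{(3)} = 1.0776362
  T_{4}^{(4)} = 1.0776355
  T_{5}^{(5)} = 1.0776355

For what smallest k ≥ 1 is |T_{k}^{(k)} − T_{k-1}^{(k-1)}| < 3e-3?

k = 3

|T_{1}^{(1)} − T_{0}^{(0)}| = 0.7359952 ≥ 3e-3
|T_{2}^{(2)} − T_{1}^{(1)}| = 0.0230265 ≥ 3e-3
|T_{3}^{(3)} − T_{2}^{(2)}| = 0.0002421 < 3e-3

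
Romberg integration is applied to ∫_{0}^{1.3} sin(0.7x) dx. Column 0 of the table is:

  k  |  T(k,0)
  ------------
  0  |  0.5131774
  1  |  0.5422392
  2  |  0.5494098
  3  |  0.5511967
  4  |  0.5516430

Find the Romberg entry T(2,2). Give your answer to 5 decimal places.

0.55179

Richardson extrapolation on the trapezoidal column (denominator 4−1=3):
T(1,1) = 0.5422392 + (0.5422392 − 0.5131774)/3 = 0.5519265
T(2,1) = 0.5494098 + (0.5494098 − 0.5422392)/3 = 0.5518000
T(2,2) = 0.5518000 + (0.5518000 − 0.5519265)/15 = 0.5517916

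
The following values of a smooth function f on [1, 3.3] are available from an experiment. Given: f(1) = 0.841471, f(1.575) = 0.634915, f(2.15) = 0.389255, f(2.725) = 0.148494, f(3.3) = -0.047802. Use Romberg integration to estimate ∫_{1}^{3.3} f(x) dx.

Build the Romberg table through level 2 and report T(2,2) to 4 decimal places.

0.9020

T(0,0) (trapezoid, 1 panel, h=2.3000): 0.912719
T(1,0) (trapezoid, 2 panels, h=1.1500): 0.904003
T(2,0) (trapezoid, 4 panels, h=0.5750): 0.902462
T(1,1) = 0.904003 + (0.904003 − 0.912719)/3 = 0.901098
T(2,1) = 0.902462 + (0.902462 − 0.904003)/3 = 0.901948
T(2,2) = 0.901948 + (0.901948 − 0.901098)/15 = 0.902005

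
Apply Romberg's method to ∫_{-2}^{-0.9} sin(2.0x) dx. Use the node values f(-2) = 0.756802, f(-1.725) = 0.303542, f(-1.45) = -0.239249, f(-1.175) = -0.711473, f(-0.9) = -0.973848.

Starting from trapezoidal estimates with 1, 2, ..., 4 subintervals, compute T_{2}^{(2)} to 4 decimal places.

T_{0}^{(0)} (trapezoid, 1 panel, h=1.1000): -0.119375
T_{1}^{(0)} (trapezoid, 2 panels, h=0.5500): -0.191275
T_{2}^{(0)} (trapezoid, 4 panels, h=0.2750): -0.207818
T_{1}^{(1)} = -0.191275 + (-0.191275 − (-0.119375))/3 = -0.215242
T_{2}^{(1)} = -0.207818 + (-0.207818 − (-0.191275))/3 = -0.213332
T_{2}^{(2)} = -0.213332 + (-0.213332 − (-0.215242))/15 = -0.213205

-0.2132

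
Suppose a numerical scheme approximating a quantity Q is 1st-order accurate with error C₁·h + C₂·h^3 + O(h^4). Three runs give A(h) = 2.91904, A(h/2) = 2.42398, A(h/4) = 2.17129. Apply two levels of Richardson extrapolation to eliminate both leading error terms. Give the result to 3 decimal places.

1.917

First eliminate the h term (factor 2^1 = 2):
  B₁ = (2·2.42398 − 2.91904)/1 = 1.92892
  B₂ = (2·2.17129 − 2.42398)/1 = 1.91860
Then eliminate the h^3 term (factor 2^3 = 8):
  (8·1.91860 − 1.92892)/7 = 1.91713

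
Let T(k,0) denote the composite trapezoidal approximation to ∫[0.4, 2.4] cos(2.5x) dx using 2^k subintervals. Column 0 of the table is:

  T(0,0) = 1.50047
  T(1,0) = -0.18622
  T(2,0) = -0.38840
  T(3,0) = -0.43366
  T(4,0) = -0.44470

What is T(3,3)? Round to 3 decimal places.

-0.448

T(1,1) = -0.18622 + (-0.18622 − 1.50047)/3 = -0.74845
T(2,1) = -0.38840 + (-0.38840 − (-0.18622))/3 = -0.45579
T(3,1) = -0.43366 + (-0.43366 − (-0.38840))/3 = -0.44875
T(2,2) = (16·(-0.45579) − (-0.74845)) / 15 = -0.43628
T(3,2) = (16·(-0.44875) − (-0.45579)) / 15 = -0.44828
T(3,3) = -0.44828 + (-0.44828 − (-0.43628))/63 = -0.44847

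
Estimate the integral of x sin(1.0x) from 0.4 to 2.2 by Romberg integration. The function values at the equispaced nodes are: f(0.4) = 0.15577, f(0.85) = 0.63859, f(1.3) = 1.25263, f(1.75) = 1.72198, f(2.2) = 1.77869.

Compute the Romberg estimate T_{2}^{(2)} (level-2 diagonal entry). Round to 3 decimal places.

2.082

T_{0}^{(0)} (trapezoid, 1 panel, h=1.8000): 1.74101
T_{1}^{(0)} (trapezoid, 2 panels, h=0.9000): 1.99787
T_{2}^{(0)} (trapezoid, 4 panels, h=0.4500): 2.06119
T_{1}^{(1)} = 1.99787 + (1.99787 − 1.74101)/3 = 2.08349
T_{2}^{(1)} = 2.06119 + (2.06119 − 1.99787)/3 = 2.08230
T_{2}^{(2)} = 2.08230 + (2.08230 − 2.08349)/15 = 2.08222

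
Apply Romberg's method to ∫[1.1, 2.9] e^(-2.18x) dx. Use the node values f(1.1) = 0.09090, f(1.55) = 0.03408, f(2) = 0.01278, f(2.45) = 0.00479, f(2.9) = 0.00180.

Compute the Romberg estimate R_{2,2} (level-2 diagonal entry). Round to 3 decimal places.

R_{0,0} (trapezoid, 1 panel, h=1.8000): 0.08343
R_{1,0} (trapezoid, 2 panels, h=0.9000): 0.05322
R_{2,0} (trapezoid, 4 panels, h=0.4500): 0.04410
R_{1,1} = 0.05322 + (0.05322 − 0.08343)/3 = 0.04315
R_{2,1} = 0.04410 + (0.04410 − 0.05322)/3 = 0.04106
R_{2,2} = 0.04106 + (0.04106 − 0.04315)/15 = 0.04092

0.041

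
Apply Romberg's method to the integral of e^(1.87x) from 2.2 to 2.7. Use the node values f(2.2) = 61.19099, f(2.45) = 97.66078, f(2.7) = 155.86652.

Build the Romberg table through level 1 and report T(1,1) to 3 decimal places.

50.642

T(0,0) (trapezoid, 1 panel, h=0.5000): 54.26438
T(1,0) (trapezoid, 2 panels, h=0.2500): 51.54738
T(1,1) = 51.54738 + (51.54738 − 54.26438)/3 = 50.64171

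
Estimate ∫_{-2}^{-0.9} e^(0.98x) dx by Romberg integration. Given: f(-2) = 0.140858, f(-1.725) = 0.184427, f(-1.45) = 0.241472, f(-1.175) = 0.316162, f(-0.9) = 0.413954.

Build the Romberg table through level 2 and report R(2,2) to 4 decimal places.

0.2787

R(0,0) (trapezoid, 1 panel, h=1.1000): 0.305147
R(1,0) (trapezoid, 2 panels, h=0.5500): 0.285383
R(2,0) (trapezoid, 4 panels, h=0.2750): 0.280353
R(1,1) = 0.285383 + (0.285383 − 0.305147)/3 = 0.278795
R(2,1) = 0.280353 + (0.280353 − 0.285383)/3 = 0.278676
R(2,2) = 0.278676 + (0.278676 − 0.278795)/15 = 0.278668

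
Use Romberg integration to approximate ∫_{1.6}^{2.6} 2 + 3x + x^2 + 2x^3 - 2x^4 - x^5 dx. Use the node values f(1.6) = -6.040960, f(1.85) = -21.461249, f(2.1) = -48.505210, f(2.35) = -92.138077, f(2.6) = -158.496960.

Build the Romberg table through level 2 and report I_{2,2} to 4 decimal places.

-59.6556

I_{0,0} (trapezoid, 1 panel, h=1.0000): -82.268960
I_{1,0} (trapezoid, 2 panels, h=0.5000): -65.387085
I_{2,0} (trapezoid, 4 panels, h=0.2500): -61.093374
I_{1,1} = -65.387085 + (-65.387085 − (-82.268960))/3 = -59.759793
I_{2,1} = -61.093374 + (-61.093374 − (-65.387085))/3 = -59.662137
I_{2,2} = -59.662137 + (-59.662137 − (-59.759793))/15 = -59.655627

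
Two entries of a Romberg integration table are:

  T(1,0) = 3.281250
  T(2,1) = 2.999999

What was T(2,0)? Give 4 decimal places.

From T(2,1) = (4·T(2,0) − T(1,0))/3, solve for T(2,0):
4·T(2,0) = 3·2.999999 + 3.281250 = 12.281247
T(2,0) = 3.070312

3.0703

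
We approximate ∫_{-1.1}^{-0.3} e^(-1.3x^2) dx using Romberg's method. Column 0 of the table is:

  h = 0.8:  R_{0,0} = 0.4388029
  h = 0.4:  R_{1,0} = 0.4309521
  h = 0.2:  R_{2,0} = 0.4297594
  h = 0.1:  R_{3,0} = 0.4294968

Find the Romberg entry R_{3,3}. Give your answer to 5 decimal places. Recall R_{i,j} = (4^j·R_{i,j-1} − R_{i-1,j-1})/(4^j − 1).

0.42941

R_{1,1} = 0.4309521 + (0.4309521 − 0.4388029)/3 = 0.4283352
R_{2,1} = 0.4297594 + (0.4297594 − 0.4309521)/3 = 0.4293618
R_{3,1} = (4·0.4294968 − 0.4297594) / 3 = 0.4294093
R_{2,2} = 0.4293618 + (0.4293618 − 0.4283352)/15 = 0.4294302
R_{3,2} = (16·0.4294093 − 0.4293618) / 15 = 0.4294125
R_{3,3} = 0.4294125 + (0.4294125 − 0.4294302)/63 = 0.4294122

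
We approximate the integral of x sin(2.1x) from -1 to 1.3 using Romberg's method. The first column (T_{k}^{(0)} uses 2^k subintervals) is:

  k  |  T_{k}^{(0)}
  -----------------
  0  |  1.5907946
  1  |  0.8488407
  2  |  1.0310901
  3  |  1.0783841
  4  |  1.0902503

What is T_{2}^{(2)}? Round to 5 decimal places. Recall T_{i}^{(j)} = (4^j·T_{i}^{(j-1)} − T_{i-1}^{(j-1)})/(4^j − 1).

Richardson extrapolation on the trapezoidal column (denominator 4−1=3):
T_{1}^{(1)} = 0.8488407 + (0.8488407 − 1.5907946)/3 = 0.6015227
T_{2}^{(1)} = 1.0310901 + (1.0310901 − 0.8488407)/3 = 1.0918399
T_{2}^{(2)} = (16·1.0918399 − 0.6015227) / 15 = 1.1245277

1.12453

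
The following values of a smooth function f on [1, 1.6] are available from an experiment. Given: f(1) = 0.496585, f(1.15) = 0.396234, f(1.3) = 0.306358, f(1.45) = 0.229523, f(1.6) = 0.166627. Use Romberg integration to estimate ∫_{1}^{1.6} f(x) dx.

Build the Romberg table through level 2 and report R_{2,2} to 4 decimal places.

0.1890

R_{0,0} (trapezoid, 1 panel, h=0.6000): 0.198964
R_{1,0} (trapezoid, 2 panels, h=0.3000): 0.191389
R_{2,0} (trapezoid, 4 panels, h=0.1500): 0.189558
R_{1,1} = 0.191389 + (0.191389 − 0.198964)/3 = 0.188864
R_{2,1} = 0.189558 + (0.189558 − 0.191389)/3 = 0.188948
R_{2,2} = 0.188948 + (0.188948 − 0.188864)/15 = 0.188954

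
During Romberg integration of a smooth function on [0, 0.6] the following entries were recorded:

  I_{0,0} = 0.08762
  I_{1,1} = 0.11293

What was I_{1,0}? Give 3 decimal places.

From I_{1,1} = (4·I_{1,0} − I_{0,0})/3, solve for I_{1,0}:
4·I_{1,0} = 3·0.11293 + 0.08762 = 0.42641
I_{1,0} = 0.10660

0.107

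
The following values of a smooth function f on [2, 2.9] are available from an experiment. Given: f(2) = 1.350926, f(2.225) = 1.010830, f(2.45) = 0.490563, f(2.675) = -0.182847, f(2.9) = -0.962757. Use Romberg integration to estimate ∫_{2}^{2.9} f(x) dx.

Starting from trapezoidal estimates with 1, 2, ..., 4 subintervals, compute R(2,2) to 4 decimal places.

0.3510

R(0,0) (trapezoid, 1 panel, h=0.9000): 0.174676
R(1,0) (trapezoid, 2 panels, h=0.4500): 0.308091
R(2,0) (trapezoid, 4 panels, h=0.2250): 0.340342
R(1,1) = 0.308091 + (0.308091 − 0.174676)/3 = 0.352563
R(2,1) = 0.340342 + (0.340342 − 0.308091)/3 = 0.351092
R(2,2) = 0.351092 + (0.351092 − 0.352563)/15 = 0.350994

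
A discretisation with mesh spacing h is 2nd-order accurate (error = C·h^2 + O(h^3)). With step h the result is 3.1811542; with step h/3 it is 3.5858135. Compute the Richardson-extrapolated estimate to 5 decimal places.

The leading error scales as h^2; refining by a factor of 3 reduces it by 3^2 = 9.
Extrapolated value = (9·A(h/3) − A(h)) / (9 − 1)
= (9·3.5858135 − 3.1811542) / 8
= 29.0911673 / 8 = 3.6363959

3.63640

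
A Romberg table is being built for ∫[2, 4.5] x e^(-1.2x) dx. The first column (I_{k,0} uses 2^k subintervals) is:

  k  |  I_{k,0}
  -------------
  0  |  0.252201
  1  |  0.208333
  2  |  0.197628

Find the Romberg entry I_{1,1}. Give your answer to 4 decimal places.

0.1937

Richardson extrapolation on the trapezoidal column (denominator 4−1=3):
I_{1,1} = (4·0.208333 − 0.252201) / 3 = 0.193710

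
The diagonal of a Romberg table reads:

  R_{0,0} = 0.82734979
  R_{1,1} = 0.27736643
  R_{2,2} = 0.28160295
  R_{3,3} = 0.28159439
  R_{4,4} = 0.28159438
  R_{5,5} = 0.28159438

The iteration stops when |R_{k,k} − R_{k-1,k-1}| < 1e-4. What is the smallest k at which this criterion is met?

|R_{1,1} − R_{0,0}| = 0.54998336 ≥ 1e-4
|R_{2,2} − R_{1,1}| = 0.00423652 ≥ 1e-4
|R_{3,3} − R_{2,2}| = 0.00000856 < 1e-4

k = 3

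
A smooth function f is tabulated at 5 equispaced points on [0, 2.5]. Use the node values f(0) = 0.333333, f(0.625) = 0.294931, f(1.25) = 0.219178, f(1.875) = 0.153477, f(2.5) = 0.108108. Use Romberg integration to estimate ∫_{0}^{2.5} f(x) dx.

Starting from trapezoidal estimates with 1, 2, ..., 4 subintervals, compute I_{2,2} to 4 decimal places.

I_{0,0} (trapezoid, 1 panel, h=2.5000): 0.551801
I_{1,0} (trapezoid, 2 panels, h=1.2500): 0.549873
I_{2,0} (trapezoid, 4 panels, h=0.6250): 0.555192
I_{1,1} = 0.549873 + (0.549873 − 0.551801)/3 = 0.549230
I_{2,1} = 0.555192 + (0.555192 − 0.549873)/3 = 0.556965
I_{2,2} = 0.556965 + (0.556965 − 0.549230)/15 = 0.557481

0.5575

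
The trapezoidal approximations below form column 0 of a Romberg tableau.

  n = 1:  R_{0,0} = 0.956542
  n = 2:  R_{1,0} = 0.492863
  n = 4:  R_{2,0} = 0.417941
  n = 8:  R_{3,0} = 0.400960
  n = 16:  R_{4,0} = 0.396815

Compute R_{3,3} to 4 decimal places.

0.3954

Richardson extrapolation on the trapezoidal column (denominator 4−1=3):
R_{1,1} = 0.492863 + (0.492863 − 0.956542)/3 = 0.338303
R_{2,1} = (4·0.417941 − 0.492863) / 3 = 0.392967
R_{3,1} = 0.400960 + (0.400960 − 0.417941)/3 = 0.395300
R_{2,2} = (16·0.392967 − 0.338303) / 15 = 0.396611
R_{3,2} = (16·0.395300 − 0.392967) / 15 = 0.395456
R_{3,3} = 0.395456 + (0.395456 − 0.396611)/63 = 0.395438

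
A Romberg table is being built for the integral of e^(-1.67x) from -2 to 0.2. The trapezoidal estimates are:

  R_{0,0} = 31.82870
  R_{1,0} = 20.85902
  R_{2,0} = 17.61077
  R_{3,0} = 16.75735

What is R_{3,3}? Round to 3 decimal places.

Richardson extrapolation on the trapezoidal column (denominator 4−1=3):
R_{1,1} = 20.85902 + (20.85902 − 31.82870)/3 = 17.20246
R_{2,1} = 17.61077 + (17.61077 − 20.85902)/3 = 16.52802
R_{3,1} = 16.75735 + (16.75735 − 17.61077)/3 = 16.47288
R_{2,2} = 16.52802 + (16.52802 − 17.20246)/15 = 16.48306
R_{3,2} = (16·16.47288 − 16.52802) / 15 = 16.46920
R_{3,3} = (64·16.46920 − 16.48306) / 63 = 16.46898
(Column j=1 coincides with Simpson's rule on the same nodes.)

16.469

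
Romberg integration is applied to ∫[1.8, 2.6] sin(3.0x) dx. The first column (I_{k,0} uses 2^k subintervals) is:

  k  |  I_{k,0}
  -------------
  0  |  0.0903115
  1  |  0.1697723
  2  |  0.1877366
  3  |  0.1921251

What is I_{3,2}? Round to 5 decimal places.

Richardson extrapolation on the trapezoidal column (denominator 4−1=3):
I_{2,1} = 0.1877366 + (0.1877366 − 0.1697723)/3 = 0.1937247
I_{3,1} = 0.1921251 + (0.1921251 − 0.1877366)/3 = 0.1935879
I_{3,2} = (16·0.1935879 − 0.1937247) / 15 = 0.1935788

0.19358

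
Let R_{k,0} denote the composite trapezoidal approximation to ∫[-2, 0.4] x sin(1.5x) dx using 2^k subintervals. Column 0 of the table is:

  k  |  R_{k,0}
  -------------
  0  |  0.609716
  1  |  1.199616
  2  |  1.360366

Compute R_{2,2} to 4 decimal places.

R_{1,1} = (4·1.199616 − 0.609716) / 3 = 1.396249
R_{2,1} = (4·1.360366 − 1.199616) / 3 = 1.413949
R_{2,2} = (16·1.413949 − 1.396249) / 15 = 1.415129

1.4151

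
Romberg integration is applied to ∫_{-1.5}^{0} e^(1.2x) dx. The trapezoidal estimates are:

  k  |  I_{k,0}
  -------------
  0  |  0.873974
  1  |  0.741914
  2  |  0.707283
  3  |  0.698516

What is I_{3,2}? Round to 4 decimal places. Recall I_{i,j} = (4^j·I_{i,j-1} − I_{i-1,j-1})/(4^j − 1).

Richardson extrapolation on the trapezoidal column (denominator 4−1=3):
I_{2,1} = (4·0.707283 − 0.741914) / 3 = 0.695739
I_{3,1} = 0.698516 + (0.698516 − 0.707283)/3 = 0.695594
I_{3,2} = 0.695594 + (0.695594 − 0.695739)/15 = 0.695584
(Column j=1 coincides with Simpson's rule on the same nodes.)

0.6956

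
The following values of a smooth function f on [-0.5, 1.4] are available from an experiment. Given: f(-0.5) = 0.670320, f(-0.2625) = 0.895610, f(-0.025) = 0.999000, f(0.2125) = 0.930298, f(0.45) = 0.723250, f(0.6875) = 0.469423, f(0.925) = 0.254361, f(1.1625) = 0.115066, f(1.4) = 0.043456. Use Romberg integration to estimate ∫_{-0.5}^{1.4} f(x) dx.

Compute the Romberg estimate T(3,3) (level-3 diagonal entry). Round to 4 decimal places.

T(0,0) (trapezoid, 1 panel, h=1.9000): 0.678087
T(1,0) (trapezoid, 2 panels, h=0.9500): 1.026131
T(2,0) (trapezoid, 4 panels, h=0.4750): 1.108412
T(3,0) (trapezoid, 8 panels, h=0.2375): 1.126675
T(1,1) = 1.026131 + (1.026131 − 0.678087)/3 = 1.142146
T(2,1) = 1.108412 + (1.108412 − 1.026131)/3 = 1.135839
T(3,1) = 1.126675 + (1.126675 − 1.108412)/3 = 1.132763
T(2,2) = 1.135839 + (1.135839 − 1.142146)/15 = 1.135419
T(3,2) = 1.132763 + (1.132763 − 1.135839)/15 = 1.132558
T(3,3) = 1.132558 + (1.132558 − 1.135419)/63 = 1.132513

1.1325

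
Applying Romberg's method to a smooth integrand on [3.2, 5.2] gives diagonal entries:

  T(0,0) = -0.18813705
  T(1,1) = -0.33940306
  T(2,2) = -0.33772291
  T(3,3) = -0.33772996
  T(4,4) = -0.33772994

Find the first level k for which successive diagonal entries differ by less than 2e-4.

k = 3

|T(1,1) − T(0,0)| = 0.15126601 ≥ 2e-4
|T(2,2) − T(1,1)| = 0.00168015 ≥ 2e-4
|T(3,3) − T(2,2)| = 0.00000705 < 2e-4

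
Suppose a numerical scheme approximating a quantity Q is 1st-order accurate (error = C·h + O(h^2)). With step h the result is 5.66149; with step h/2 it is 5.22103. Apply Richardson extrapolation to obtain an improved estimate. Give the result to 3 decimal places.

Extrapolated value = (2·A(h/2) − A(h)) / (2 − 1)
= (2·5.22103 − 5.66149) / 1
= 4.78057 / 1 = 4.78057

4.781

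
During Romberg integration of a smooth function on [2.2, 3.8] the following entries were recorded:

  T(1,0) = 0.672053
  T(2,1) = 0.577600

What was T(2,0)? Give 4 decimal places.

0.6012

From T(2,1) = (4·T(2,0) − T(1,0))/3, solve for T(2,0):
4·T(2,0) = 3·0.577600 + 0.672053 = 2.404853
T(2,0) = 0.601213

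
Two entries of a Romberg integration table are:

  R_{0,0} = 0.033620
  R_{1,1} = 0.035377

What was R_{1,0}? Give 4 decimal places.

From R_{1,1} = (4·R_{1,0} − R_{0,0})/3, solve for R_{1,0}:
4·R_{1,0} = 3·0.035377 + 0.033620 = 0.139751
R_{1,0} = 0.034938

0.0349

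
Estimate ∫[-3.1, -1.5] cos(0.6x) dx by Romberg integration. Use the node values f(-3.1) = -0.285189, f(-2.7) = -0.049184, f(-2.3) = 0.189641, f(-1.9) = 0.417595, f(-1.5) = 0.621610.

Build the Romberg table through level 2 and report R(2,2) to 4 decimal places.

R(0,0) (trapezoid, 1 panel, h=1.6000): 0.269137
R(1,0) (trapezoid, 2 panels, h=0.8000): 0.286281
R(2,0) (trapezoid, 4 panels, h=0.4000): 0.290505
R(1,1) = 0.286281 + (0.286281 − 0.269137)/3 = 0.291996
R(2,1) = 0.290505 + (0.290505 − 0.286281)/3 = 0.291913
R(2,2) = 0.291913 + (0.291913 − 0.291996)/15 = 0.291907

0.2919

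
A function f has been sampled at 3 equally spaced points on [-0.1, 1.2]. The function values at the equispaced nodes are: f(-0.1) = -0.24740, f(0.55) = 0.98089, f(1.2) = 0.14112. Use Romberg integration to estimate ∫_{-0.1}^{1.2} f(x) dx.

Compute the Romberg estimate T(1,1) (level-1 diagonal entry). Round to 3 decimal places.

T(0,0) (trapezoid, 1 panel, h=1.3000): -0.06908
T(1,0) (trapezoid, 2 panels, h=0.6500): 0.60304
T(1,1) = 0.60304 + (0.60304 − (-0.06908))/3 = 0.82708

0.827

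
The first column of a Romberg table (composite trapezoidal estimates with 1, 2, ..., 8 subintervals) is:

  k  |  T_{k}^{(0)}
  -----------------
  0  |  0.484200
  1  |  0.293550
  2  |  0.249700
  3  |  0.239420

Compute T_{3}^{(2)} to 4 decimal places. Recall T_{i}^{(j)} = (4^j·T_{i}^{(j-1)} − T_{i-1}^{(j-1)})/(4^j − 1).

0.2361

Richardson extrapolation on the trapezoidal column (denominator 4−1=3):
T_{2}^{(1)} = 0.249700 + (0.249700 − 0.293550)/3 = 0.235083
T_{3}^{(1)} = (4·0.239420 − 0.249700) / 3 = 0.235993
T_{3}^{(2)} = (16·0.235993 − 0.235083) / 15 = 0.236054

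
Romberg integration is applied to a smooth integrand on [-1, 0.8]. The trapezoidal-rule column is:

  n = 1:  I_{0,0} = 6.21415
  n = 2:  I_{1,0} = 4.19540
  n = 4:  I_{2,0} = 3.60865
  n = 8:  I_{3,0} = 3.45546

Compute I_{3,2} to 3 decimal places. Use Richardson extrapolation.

Richardson extrapolation on the trapezoidal column (denominator 4−1=3):
I_{2,1} = 3.60865 + (3.60865 − 4.19540)/3 = 3.41307
I_{3,1} = (4·3.45546 − 3.60865) / 3 = 3.40440
I_{3,2} = (16·3.40440 − 3.41307) / 15 = 3.40382
(Column j=1 coincides with Simpson's rule on the same nodes.)

3.404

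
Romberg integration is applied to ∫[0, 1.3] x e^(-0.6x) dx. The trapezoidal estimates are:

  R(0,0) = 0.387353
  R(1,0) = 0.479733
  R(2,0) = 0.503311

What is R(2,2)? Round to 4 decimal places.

R(1,1) = (4·0.479733 − 0.387353) / 3 = 0.510526
R(2,1) = (4·0.503311 − 0.479733) / 3 = 0.511170
R(2,2) = (16·0.511170 − 0.510526) / 15 = 0.511213
(Column j=1 coincides with Simpson's rule on the same nodes.)

0.5112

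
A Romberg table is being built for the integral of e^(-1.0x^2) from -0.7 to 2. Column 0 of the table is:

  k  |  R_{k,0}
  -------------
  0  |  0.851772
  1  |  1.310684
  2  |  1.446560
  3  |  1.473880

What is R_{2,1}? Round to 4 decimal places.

Richardson extrapolation on the trapezoidal column (denominator 4−1=3):
R_{2,1} = 1.446560 + (1.446560 − 1.310684)/3 = 1.491852

1.4919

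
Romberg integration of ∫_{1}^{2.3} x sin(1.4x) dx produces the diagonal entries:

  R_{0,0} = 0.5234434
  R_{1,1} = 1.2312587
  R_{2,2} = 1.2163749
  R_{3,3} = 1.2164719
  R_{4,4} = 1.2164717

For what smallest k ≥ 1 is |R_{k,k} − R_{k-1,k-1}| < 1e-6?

|R_{1,1} − R_{0,0}| = 0.7078153 ≥ 1e-6
|R_{2,2} − R_{1,1}| = 0.0148838 ≥ 1e-6
|R_{3,3} − R_{2,2}| = 0.0000970 ≥ 1e-6
|R_{4,4} − R_{3,3}| = 0.0000002 < 1e-6

k = 4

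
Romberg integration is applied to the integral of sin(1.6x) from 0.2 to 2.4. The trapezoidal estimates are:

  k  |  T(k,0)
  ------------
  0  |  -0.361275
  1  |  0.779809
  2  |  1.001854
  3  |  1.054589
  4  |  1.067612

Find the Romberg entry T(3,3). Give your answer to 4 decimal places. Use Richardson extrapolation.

1.0719

T(1,1) = (4·0.779809 − (-0.361275)) / 3 = 1.160170
T(2,1) = 1.001854 + (1.001854 − 0.779809)/3 = 1.075869
T(3,1) = 1.054589 + (1.054589 − 1.001854)/3 = 1.072167
T(2,2) = 1.075869 + (1.075869 − 1.160170)/15 = 1.070249
T(3,2) = (16·1.072167 − 1.075869) / 15 = 1.071920
T(3,3) = (64·1.071920 − 1.070249) / 63 = 1.071947
(Column j=1 coincides with Simpson's rule on the same nodes.)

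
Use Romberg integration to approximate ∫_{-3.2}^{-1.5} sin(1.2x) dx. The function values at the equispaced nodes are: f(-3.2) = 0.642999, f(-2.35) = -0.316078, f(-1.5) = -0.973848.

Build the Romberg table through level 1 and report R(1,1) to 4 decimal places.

-0.4520

R(0,0) (trapezoid, 1 panel, h=1.7000): -0.281222
R(1,0) (trapezoid, 2 panels, h=0.8500): -0.409277
R(1,1) = -0.409277 + (-0.409277 − (-0.281222))/3 = -0.451962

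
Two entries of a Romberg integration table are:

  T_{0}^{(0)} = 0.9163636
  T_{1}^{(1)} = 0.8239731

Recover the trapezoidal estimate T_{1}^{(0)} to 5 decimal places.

From T_{1}^{(1)} = (4·T_{1}^{(0)} − T_{0}^{(0)})/3, solve for T_{1}^{(0)}:
4·T_{1}^{(0)} = 3·0.8239731 + 0.9163636 = 3.3882829
T_{1}^{(0)} = 0.8470707

0.84707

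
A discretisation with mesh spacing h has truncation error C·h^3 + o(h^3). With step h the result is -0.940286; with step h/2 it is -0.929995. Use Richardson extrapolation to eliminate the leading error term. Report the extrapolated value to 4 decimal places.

The leading error scales as h^3; refining by a factor of 2 reduces it by 2^3 = 8.
Extrapolated value = (8·A(h/2) − A(h)) / (8 − 1)
= (8·(-0.929995) − (-0.940286)) / 7
= -6.499674 / 7 = -0.928525

-0.9285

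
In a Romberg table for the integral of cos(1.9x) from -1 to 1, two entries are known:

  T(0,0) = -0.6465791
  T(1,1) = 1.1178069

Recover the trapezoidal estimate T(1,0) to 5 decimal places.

0.67671

From T(1,1) = (4·T(1,0) − T(0,0))/3, solve for T(1,0):
4·T(1,0) = 3·1.1178069 + (-0.6465791) = 2.7068416
T(1,0) = 0.6767104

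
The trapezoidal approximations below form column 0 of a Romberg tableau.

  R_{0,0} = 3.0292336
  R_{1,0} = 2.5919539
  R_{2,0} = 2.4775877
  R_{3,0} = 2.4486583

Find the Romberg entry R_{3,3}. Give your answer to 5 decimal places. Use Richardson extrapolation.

2.43898

Richardson extrapolation on the trapezoidal column (denominator 4−1=3):
R_{1,1} = 2.5919539 + (2.5919539 − 3.0292336)/3 = 2.4461940
R_{2,1} = (4·2.4775877 − 2.5919539) / 3 = 2.4394656
R_{3,1} = (4·2.4486583 − 2.4775877) / 3 = 2.4390152
R_{2,2} = 2.4394656 + (2.4394656 − 2.4461940)/15 = 2.4390170
R_{3,2} = (16·2.4390152 − 2.4394656) / 15 = 2.4389852
R_{3,3} = (64·2.4389852 − 2.4390170) / 63 = 2.4389847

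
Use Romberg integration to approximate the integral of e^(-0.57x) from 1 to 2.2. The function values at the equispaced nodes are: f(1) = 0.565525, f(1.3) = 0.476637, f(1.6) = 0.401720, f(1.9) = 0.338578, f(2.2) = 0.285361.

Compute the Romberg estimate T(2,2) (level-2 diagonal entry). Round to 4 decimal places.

0.4915

T(0,0) (trapezoid, 1 panel, h=1.2000): 0.510532
T(1,0) (trapezoid, 2 panels, h=0.6000): 0.496298
T(2,0) (trapezoid, 4 panels, h=0.3000): 0.492713
T(1,1) = 0.496298 + (0.496298 − 0.510532)/3 = 0.491553
T(2,1) = 0.492713 + (0.492713 − 0.496298)/3 = 0.491518
T(2,2) = 0.491518 + (0.491518 − 0.491553)/15 = 0.491516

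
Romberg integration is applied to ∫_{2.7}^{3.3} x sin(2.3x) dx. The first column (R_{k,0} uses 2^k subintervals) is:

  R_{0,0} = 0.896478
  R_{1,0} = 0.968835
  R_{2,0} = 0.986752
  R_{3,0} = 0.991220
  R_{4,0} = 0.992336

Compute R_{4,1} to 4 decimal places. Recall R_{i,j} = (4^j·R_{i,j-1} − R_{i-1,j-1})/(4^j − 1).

0.9927

Richardson extrapolation on the trapezoidal column (denominator 4−1=3):
R_{4,1} = 0.992336 + (0.992336 − 0.991220)/3 = 0.992708
(Column j=1 coincides with Simpson's rule on the same nodes.)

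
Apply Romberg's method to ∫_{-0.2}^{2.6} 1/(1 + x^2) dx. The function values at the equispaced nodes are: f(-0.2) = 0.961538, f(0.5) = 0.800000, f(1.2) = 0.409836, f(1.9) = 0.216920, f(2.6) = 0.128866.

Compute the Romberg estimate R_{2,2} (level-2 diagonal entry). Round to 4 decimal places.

1.4029

R_{0,0} (trapezoid, 1 panel, h=2.8000): 1.526566
R_{1,0} (trapezoid, 2 panels, h=1.4000): 1.337053
R_{2,0} (trapezoid, 4 panels, h=0.7000): 1.380371
R_{1,1} = 1.337053 + (1.337053 − 1.526566)/3 = 1.273882
R_{2,1} = 1.380371 + (1.380371 − 1.337053)/3 = 1.394810
R_{2,2} = 1.394810 + (1.394810 − 1.273882)/15 = 1.402872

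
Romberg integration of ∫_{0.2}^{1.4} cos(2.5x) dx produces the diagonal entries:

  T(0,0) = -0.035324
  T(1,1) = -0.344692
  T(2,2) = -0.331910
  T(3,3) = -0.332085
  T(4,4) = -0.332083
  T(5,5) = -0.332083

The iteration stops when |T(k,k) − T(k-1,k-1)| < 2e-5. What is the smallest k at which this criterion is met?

|T(1,1) − T(0,0)| = 0.309368 ≥ 2e-5
|T(2,2) − T(1,1)| = 0.012782 ≥ 2e-5
|T(3,3) − T(2,2)| = 0.000175 ≥ 2e-5
|T(4,4) − T(3,3)| = 0.000002 < 2e-5

k = 4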